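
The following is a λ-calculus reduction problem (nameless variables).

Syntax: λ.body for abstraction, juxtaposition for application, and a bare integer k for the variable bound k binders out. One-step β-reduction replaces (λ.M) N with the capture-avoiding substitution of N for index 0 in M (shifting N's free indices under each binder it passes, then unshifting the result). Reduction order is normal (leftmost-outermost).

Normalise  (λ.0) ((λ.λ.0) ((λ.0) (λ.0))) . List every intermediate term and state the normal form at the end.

Answer: normal form = λ.0  (in 2 steps)

Reduction:
  start: (λ.0) ((λ.λ.0) ((λ.0) (λ.0)))
  [1] (λ.λ.0) ((λ.0) (λ.0))
  [2] λ.0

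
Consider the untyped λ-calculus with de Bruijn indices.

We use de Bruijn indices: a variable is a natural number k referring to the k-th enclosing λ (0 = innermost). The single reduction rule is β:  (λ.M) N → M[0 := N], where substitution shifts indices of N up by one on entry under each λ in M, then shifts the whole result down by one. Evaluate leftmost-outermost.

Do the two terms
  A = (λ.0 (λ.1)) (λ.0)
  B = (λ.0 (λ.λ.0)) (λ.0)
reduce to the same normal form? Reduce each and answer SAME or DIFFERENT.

Answer: SAME — A ⇓ λ.λ.0, B ⇓ λ.λ.0

Working:
Term A:
  start: (λ.0 (λ.1)) (λ.0)
  [1] (λ.0) (λ.λ.0)
  [2] λ.λ.0

Term B:
  start: (λ.0 (λ.λ.0)) (λ.0)
  [1] (λ.0) (λ.λ.0)
  [2] λ.λ.0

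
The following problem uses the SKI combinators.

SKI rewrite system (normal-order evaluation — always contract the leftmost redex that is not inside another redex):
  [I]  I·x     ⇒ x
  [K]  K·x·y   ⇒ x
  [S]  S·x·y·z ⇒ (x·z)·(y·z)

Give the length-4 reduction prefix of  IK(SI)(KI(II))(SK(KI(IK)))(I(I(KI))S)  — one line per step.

  start: IK(SI)(KI(II))(SK(KI(IK)))(I(I(KI))S)
  [1] K(SI)(KI(II))(SK(KI(IK)))(I(I(KI))S)
  [2] SI(SK(KI(IK)))(I(I(KI))S)
  [3] I(I(I(KI))S)(SK(KI(IK))(I(I(KI))S))
  [4] I(I(KI))S(SK(KI(IK))(I(I(KI))S))

Answer: after 4 steps: I(I(KI))S(SK(KI(IK))(I(I(KI))S))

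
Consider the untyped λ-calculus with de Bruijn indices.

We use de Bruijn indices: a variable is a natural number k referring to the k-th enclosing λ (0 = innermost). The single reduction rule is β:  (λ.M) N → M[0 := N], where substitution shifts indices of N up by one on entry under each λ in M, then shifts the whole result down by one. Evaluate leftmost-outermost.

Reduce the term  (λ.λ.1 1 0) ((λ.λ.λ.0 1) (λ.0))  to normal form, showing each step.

  start: (λ.λ.1 1 0) ((λ.λ.λ.0 1) (λ.0))
  step 1: λ.(λ.λ.λ.0 1) (λ.0) ((λ.λ.λ.0 1) (λ.0)) 0
  step 2: λ.(λ.λ.0 1) ((λ.λ.λ.0 1) (λ.0)) 0
  step 3: λ.(λ.0 ((λ.λ.λ.0 1) (λ.0))) 0
  step 4: λ.0 ((λ.λ.λ.0 1) (λ.0))
  step 5: λ.0 (λ.λ.0 1)

Answer: normal form = λ.0 (λ.λ.0 1)  (in 5 steps)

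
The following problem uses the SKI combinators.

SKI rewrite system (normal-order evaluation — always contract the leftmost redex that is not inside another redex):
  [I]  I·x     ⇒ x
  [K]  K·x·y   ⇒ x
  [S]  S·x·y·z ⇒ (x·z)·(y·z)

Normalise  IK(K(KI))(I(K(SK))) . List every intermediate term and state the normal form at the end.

  start: IK(K(KI))(I(K(SK)))
  step 1: K(K(KI))(I(K(SK)))
  step 2: K(KI)

Answer: normal form = K(KI)  (in 2 steps)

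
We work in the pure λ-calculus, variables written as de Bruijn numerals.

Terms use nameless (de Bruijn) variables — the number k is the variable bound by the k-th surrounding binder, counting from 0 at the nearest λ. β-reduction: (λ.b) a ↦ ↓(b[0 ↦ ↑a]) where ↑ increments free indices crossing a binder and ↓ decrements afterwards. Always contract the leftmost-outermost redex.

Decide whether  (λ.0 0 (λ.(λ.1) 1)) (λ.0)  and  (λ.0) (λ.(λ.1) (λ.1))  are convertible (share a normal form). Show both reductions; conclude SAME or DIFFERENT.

Answer: SAME — A ⇓ λ.0, B ⇓ λ.0

Reduction:
Term A:
  start: (λ.0 0 (λ.(λ.1) 1)) (λ.0)
  step 1: (λ.0) (λ.0) (λ.(λ.1) (λ.0))
  step 2: (λ.0) (λ.(λ.1) (λ.0))
  step 3: λ.(λ.1) (λ.0)
  step 4: λ.0

Term B:
  start: (λ.0) (λ.(λ.1) (λ.1))
  step 1: λ.(λ.1) (λ.1)
  step 2: λ.0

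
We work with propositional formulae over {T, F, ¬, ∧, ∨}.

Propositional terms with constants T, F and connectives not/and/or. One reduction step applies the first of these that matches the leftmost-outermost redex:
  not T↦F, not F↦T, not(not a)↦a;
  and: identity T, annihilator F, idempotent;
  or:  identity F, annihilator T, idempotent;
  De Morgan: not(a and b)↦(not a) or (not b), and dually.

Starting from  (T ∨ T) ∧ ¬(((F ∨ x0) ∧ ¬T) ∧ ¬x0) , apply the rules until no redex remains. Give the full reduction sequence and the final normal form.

Answer: normal form = T  (in 10 steps)

Reduction:
  start: (T ∨ T) ∧ ¬(((F ∨ x0) ∧ ¬T) ∧ ¬x0)
  step 1: T ∧ ¬(((F ∨ x0) ∧ ¬T) ∧ ¬x0)
  step 2: ¬(((F ∨ x0) ∧ ¬T) ∧ ¬x0)
  step 3: ¬((F ∨ x0) ∧ ¬T) ∨ ¬¬x0
  step 4: (¬(F ∨ x0) ∨ ¬¬T) ∨ ¬¬x0
  step 5: ((¬F ∧ ¬x0) ∨ ¬¬T) ∨ ¬¬x0
  step 6: ((T ∧ ¬x0) ∨ ¬¬T) ∨ ¬¬x0
  step 7: (¬x0 ∨ ¬¬T) ∨ ¬¬x0
  step 8: (¬x0 ∨ T) ∨ ¬¬x0
  step 9: T ∨ ¬¬x0
  step 10: T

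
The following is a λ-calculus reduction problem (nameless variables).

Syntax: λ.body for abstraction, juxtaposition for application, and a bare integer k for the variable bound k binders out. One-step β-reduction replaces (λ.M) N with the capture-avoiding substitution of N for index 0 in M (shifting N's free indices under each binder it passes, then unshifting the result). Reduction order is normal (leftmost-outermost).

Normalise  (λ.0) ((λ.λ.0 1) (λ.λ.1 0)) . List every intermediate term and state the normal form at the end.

  start: (λ.0) ((λ.λ.0 1) (λ.λ.1 0))
  [1] (λ.λ.0 1) (λ.λ.1 0)
  [2] λ.0 (λ.λ.1 0)

Answer: normal form = λ.0 (λ.λ.1 0)  (in 2 steps)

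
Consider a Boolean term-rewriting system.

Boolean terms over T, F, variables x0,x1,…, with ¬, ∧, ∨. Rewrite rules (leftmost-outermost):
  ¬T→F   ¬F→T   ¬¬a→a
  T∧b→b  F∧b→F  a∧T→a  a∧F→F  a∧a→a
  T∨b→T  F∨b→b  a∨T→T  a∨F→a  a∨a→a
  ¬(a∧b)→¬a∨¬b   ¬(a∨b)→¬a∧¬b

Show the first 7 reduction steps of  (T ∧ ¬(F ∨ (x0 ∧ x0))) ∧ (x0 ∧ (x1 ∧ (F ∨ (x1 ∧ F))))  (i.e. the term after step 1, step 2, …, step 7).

Answer: after 7 steps: ¬x0 ∧ (x0 ∧ (x1 ∧ (x1 ∧ F)))

Derivation:
  start: (T ∧ ¬(F ∨ (x0 ∧ x0))) ∧ (x0 ∧ (x1 ∧ (F ∨ (x1 ∧ F))))
  →1  ¬(F ∨ (x0 ∧ x0)) ∧ (x0 ∧ (x1 ∧ (F ∨ (x1 ∧ F))))
  →2  (¬F ∧ ¬(x0 ∧ x0)) ∧ (x0 ∧ (x1 ∧ (F ∨ (x1 ∧ F))))
  →3  (T ∧ ¬(x0 ∧ x0)) ∧ (x0 ∧ (x1 ∧ (F ∨ (x1 ∧ F))))
  →4  ¬(x0 ∧ x0) ∧ (x0 ∧ (x1 ∧ (F ∨ (x1 ∧ F))))
  →5  (¬x0 ∨ ¬x0) ∧ (x0 ∧ (x1 ∧ (F ∨ (x1 ∧ F))))
  →6  ¬x0 ∧ (x0 ∧ (x1 ∧ (F ∨ (x1 ∧ F))))
  →7  ¬x0 ∧ (x0 ∧ (x1 ∧ (x1 ∧ F)))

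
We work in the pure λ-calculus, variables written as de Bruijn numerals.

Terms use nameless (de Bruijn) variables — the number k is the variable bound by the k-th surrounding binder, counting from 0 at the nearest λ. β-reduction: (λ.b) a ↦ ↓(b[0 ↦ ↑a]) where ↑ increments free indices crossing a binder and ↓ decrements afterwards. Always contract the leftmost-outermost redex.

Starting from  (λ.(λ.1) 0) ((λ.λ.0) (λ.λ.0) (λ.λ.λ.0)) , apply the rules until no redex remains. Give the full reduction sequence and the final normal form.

Answer: normal form = λ.λ.λ.0  (in 4 steps)

Derivation:
  start: (λ.(λ.1) 0) ((λ.λ.0) (λ.λ.0) (λ.λ.λ.0))
  step 1: (λ.(λ.λ.0) (λ.λ.0) (λ.λ.λ.0)) ((λ.λ.0) (λ.λ.0) (λ.λ.λ.0))
  step 2: (λ.λ.0) (λ.λ.0) (λ.λ.λ.0)
  step 3: (λ.0) (λ.λ.λ.0)
  step 4: λ.λ.λ.0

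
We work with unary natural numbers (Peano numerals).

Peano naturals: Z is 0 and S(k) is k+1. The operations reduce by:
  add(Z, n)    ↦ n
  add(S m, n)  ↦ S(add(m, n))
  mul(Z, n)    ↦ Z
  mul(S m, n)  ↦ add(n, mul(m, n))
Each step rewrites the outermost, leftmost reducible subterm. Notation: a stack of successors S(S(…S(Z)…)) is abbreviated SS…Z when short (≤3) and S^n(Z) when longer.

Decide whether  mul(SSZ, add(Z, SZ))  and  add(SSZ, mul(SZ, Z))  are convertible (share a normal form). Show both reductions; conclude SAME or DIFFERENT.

Answer: SAME — A ⇓ SSZ, B ⇓ SSZ

Derivation:
Term A:
  start: mul(SSZ, add(Z, SZ))
  step 1: add(add(Z, SZ), mul(SZ, add(Z, SZ)))
  step 2: add(SZ, mul(SZ, add(Z, SZ)))
  step 3: S(add(Z, mul(SZ, add(Z, SZ))))
  step 4: S(mul(SZ, add(Z, SZ)))
  step 5: S(add(add(Z, SZ), mul(Z, add(Z, SZ))))
  step 6: S(add(SZ, mul(Z, add(Z, SZ))))
  step 7: S(S(add(Z, mul(Z, add(Z, SZ)))))
  step 8: S(S(mul(Z, add(Z, SZ))))
  step 9: SSZ

Term B:
  start: add(SSZ, mul(SZ, Z))
  step 1: S(add(SZ, mul(SZ, Z)))
  step 2: S(S(add(Z, mul(SZ, Z))))
  step 3: S(S(mul(SZ, Z)))
  step 4: S(S(add(Z, mul(Z, Z))))
  step 5: S(S(mul(Z, Z)))
  step 6: SSZ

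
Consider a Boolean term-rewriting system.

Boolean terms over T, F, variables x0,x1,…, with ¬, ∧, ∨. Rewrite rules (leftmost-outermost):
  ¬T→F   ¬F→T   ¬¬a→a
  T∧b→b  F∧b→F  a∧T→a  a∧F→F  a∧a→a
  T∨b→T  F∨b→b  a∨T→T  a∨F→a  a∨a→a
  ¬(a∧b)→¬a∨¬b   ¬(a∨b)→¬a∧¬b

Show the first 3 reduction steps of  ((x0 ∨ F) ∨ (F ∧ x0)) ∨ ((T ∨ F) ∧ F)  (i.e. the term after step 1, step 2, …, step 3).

Answer: after 3 steps: x0 ∨ ((T ∨ F) ∧ F)

Reduction:
  start: ((x0 ∨ F) ∨ (F ∧ x0)) ∨ ((T ∨ F) ∧ F)
  →1  (x0 ∨ (F ∧ x0)) ∨ ((T ∨ F) ∧ F)
  →2  (x0 ∨ F) ∨ ((T ∨ F) ∧ F)
  →3  x0 ∨ ((T ∨ F) ∧ F)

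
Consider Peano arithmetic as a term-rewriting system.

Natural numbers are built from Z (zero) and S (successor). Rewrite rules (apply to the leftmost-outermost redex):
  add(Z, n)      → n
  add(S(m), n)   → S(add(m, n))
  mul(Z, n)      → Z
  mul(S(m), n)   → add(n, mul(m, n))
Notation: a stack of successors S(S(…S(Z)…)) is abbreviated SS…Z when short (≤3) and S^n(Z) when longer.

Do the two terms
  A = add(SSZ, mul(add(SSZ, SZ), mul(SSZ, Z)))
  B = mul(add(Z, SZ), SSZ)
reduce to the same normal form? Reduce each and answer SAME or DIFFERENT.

Answer: SAME — A ⇓ SSZ, B ⇓ SSZ

Derivation:
Term A:
  start: add(SSZ, mul(add(SSZ, SZ), mul(SSZ, Z)))
  step 1: S(add(SZ, mul(add(SSZ, SZ), mul(SSZ, Z))))
  step 2: S(S(add(Z, mul(add(SSZ, SZ), mul(SSZ, Z)))))
  step 3: S(S(mul(add(SSZ, SZ), mul(SSZ, Z))))
  step 4: S(S(mul(S(add(SZ, SZ)), mul(SSZ, Z))))
  step 5: S(S(add(mul(SSZ, Z), mul(add(SZ, SZ), mul(SSZ, Z)))))
  step 6: S(S(add(add(Z, mul(SZ, Z)), mul(add(SZ, SZ), mul(SSZ, Z)))))
  step 7: S(S(add(mul(SZ, Z), mul(add(SZ, SZ), mul(SSZ, Z)))))
  step 8: S(S(add(add(Z, mul(Z, Z)), mul(add(SZ, SZ), mul(SSZ, Z)))))
  step 9: S(S(add(mul(Z, Z), mul(add(SZ, SZ), mul(SSZ, Z)))))
  step 10: S(S(add(Z, mul(add(SZ, SZ), mul(SSZ, Z)))))
  step 11: S(S(mul(add(SZ, SZ), mul(SSZ, Z))))
  step 12: S(S(mul(S(add(Z, SZ)), mul(SSZ, Z))))
  step 13: S(S(add(mul(SSZ, Z), mul(add(Z, SZ), mul(SSZ, Z)))))
  step 14: S(S(add(add(Z, mul(SZ, Z)), mul(add(Z, SZ), mul(SSZ, Z)))))
  step 15: S(S(add(mul(SZ, Z), mul(add(Z, SZ), mul(SSZ, Z)))))
  step 16: S(S(add(add(Z, mul(Z, Z)), mul(add(Z, SZ), mul(SSZ, Z)))))
  step 17: S(S(add(mul(Z, Z), mul(add(Z, SZ), mul(SSZ, Z)))))
  step 18: S(S(add(Z, mul(add(Z, SZ), mul(SSZ, Z)))))
  step 19: S(S(mul(add(Z, SZ), mul(SSZ, Z))))
  step 20: S(S(mul(SZ, mul(SSZ, Z))))
  step 21: S(S(add(mul(SSZ, Z), mul(Z, mul(SSZ, Z)))))
  step 22: S(S(add(add(Z, mul(SZ, Z)), mul(Z, mul(SSZ, Z)))))
  step 23: S(S(add(mul(SZ, Z), mul(Z, mul(SSZ, Z)))))
  step 24: S(S(add(add(Z, mul(Z, Z)), mul(Z, mul(SSZ, Z)))))
  step 25: S(S(add(mul(Z, Z), mul(Z, mul(SSZ, Z)))))
  step 26: S(S(add(Z, mul(Z, mul(SSZ, Z)))))
  step 27: S(S(mul(Z, mul(SSZ, Z))))
  step 28: SSZ

Term B:
  start: mul(add(Z, SZ), SSZ)
  step 1: mul(SZ, SSZ)
  step 2: add(SSZ, mul(Z, SSZ))
  step 3: S(add(SZ, mul(Z, SSZ)))
  step 4: S(S(add(Z, mul(Z, SSZ))))
  step 5: S(S(mul(Z, SSZ)))
  step 6: SSZ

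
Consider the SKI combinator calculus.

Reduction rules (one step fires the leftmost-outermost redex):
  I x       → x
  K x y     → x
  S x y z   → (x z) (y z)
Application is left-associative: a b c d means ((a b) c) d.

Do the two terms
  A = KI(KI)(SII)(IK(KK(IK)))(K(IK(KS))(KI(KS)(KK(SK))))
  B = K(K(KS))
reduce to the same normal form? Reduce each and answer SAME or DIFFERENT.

Term A:
  start: KI(KI)(SII)(IK(KK(IK)))(K(IK(KS))(KI(KS)(KK(SK))))
  [1] I(SII)(IK(KK(IK)))(K(IK(KS))(KI(KS)(KK(SK))))
  [2] SII(IK(KK(IK)))(K(IK(KS))(KI(KS)(KK(SK))))
  [3] I(IK(KK(IK)))(I(IK(KK(IK))))(K(IK(KS))(KI(KS)(KK(SK))))
  [4] IK(KK(IK))(I(IK(KK(IK))))(K(IK(KS))(KI(KS)(KK(SK))))
  [5] K(KK(IK))(I(IK(KK(IK))))(K(IK(KS))(KI(KS)(KK(SK))))
  [6] KK(IK)(K(IK(KS))(KI(KS)(KK(SK))))
  [7] K(K(IK(KS))(KI(KS)(KK(SK))))
  [8] K(IK(KS))
  [9] K(K(KS))

Term B:
  start: K(K(KS))

Answer: SAME — A ⇓ K(K(KS)), B ⇓ K(K(KS))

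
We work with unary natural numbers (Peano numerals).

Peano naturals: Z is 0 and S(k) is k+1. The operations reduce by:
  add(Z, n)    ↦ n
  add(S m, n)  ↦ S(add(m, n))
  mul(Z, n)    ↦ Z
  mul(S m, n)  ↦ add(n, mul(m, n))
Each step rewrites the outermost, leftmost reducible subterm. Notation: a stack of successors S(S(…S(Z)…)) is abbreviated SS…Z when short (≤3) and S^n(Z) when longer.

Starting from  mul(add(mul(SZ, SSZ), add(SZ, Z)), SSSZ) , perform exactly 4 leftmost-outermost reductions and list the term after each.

  start: mul(add(mul(SZ, SSZ), add(SZ, Z)), SSSZ)
  [1] mul(add(add(SSZ, mul(Z, SSZ)), add(SZ, Z)), SSSZ)
  [2] mul(add(S(add(SZ, mul(Z, SSZ))), add(SZ, Z)), SSSZ)
  [3] mul(S(add(add(SZ, mul(Z, SSZ)), add(SZ, Z))), SSSZ)
  [4] add(SSSZ, mul(add(add(SZ, mul(Z, SSZ)), add(SZ, Z)), SSSZ))

Answer: after 4 steps: add(SSSZ, mul(add(add(SZ, mul(Z, SSZ)), add(SZ, Z)), SSSZ))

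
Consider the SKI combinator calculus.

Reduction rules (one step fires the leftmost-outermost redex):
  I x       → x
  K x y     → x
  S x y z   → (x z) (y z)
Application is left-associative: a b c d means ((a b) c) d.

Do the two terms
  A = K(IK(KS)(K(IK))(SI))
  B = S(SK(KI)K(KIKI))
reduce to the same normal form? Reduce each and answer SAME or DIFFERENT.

Term A:
  start: K(IK(KS)(K(IK))(SI))
  step 1: K(K(KS)(K(IK))(SI))
  step 2: K(KS(SI))
  step 3: KS

Term B:
  start: S(SK(KI)K(KIKI))
  step 1: S(KK(KIK)(KIKI))
  step 2: S(K(KIKI))
  step 3: S(K(II))
  step 4: S(KI)

Answer: DIFFERENT — A ⇓ KS, B ⇓ S(KI)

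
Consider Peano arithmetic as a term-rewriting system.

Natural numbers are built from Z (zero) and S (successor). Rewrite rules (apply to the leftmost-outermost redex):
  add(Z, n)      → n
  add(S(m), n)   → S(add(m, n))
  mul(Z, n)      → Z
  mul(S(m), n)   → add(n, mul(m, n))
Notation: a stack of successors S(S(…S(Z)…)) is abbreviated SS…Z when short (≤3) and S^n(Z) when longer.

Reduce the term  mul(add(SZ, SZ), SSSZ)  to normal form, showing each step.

Answer: normal form = S^6(Z)  (in 13 steps)

Working:
  start: mul(add(SZ, SZ), SSSZ)
  →1  mul(S(add(Z, SZ)), SSSZ)
  →2  add(SSSZ, mul(add(Z, SZ), SSSZ))
  →3  S(add(SSZ, mul(add(Z, SZ), SSSZ)))
  →4  S(S(add(SZ, mul(add(Z, SZ), SSSZ))))
  →5  S(S(S(add(Z, mul(add(Z, SZ), SSSZ)))))
  →6  S(S(S(mul(add(Z, SZ), SSSZ))))
  →7  S(S(S(mul(SZ, SSSZ))))
  →8  S(S(S(add(SSSZ, mul(Z, SSSZ)))))
  →9  S(S(S(S(add(SSZ, mul(Z, SSSZ))))))
  →10  S(S(S(S(S(add(SZ, mul(Z, SSSZ)))))))
  →11  S(S(S(S(S(S(add(Z, mul(Z, SSSZ))))))))
  →12  S(S(S(S(S(S(mul(Z, SSSZ)))))))
  →13  S^6(Z)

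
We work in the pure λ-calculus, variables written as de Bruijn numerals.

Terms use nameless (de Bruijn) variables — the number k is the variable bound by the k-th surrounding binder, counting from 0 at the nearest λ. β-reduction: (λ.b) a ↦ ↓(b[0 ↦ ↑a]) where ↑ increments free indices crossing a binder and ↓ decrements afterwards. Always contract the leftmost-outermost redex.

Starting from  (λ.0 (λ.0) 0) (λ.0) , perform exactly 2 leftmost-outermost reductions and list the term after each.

Answer: after 2 steps: (λ.0) (λ.0)

Derivation:
  start: (λ.0 (λ.0) 0) (λ.0)
  step 1: (λ.0) (λ.0) (λ.0)
  step 2: (λ.0) (λ.0)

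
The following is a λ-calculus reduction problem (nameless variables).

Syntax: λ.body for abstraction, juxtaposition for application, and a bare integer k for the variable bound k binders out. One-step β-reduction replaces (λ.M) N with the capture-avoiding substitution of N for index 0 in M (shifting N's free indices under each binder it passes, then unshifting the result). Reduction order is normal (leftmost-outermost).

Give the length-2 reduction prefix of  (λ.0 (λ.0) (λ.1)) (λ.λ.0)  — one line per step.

Answer: after 2 steps: (λ.0) (λ.λ.λ.0)

Reduction:
  start: (λ.0 (λ.0) (λ.1)) (λ.λ.0)
  [1] (λ.λ.0) (λ.0) (λ.λ.λ.0)
  [2] (λ.0) (λ.λ.λ.0)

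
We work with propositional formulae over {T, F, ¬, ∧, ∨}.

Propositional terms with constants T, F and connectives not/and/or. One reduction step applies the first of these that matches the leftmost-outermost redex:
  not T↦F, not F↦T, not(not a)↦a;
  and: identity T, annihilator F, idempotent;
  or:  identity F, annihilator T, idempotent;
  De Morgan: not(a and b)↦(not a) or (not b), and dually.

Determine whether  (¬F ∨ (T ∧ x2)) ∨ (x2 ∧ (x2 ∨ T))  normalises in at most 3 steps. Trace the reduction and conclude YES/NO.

  start: (¬F ∨ (T ∧ x2)) ∨ (x2 ∧ (x2 ∨ T))
  [1] (T ∨ (T ∧ x2)) ∨ (x2 ∧ (x2 ∨ T))
  [2] T ∨ (x2 ∧ (x2 ∨ T))
  [3] T

Answer: YES — reaches normal form T in 3 ≤ 3 steps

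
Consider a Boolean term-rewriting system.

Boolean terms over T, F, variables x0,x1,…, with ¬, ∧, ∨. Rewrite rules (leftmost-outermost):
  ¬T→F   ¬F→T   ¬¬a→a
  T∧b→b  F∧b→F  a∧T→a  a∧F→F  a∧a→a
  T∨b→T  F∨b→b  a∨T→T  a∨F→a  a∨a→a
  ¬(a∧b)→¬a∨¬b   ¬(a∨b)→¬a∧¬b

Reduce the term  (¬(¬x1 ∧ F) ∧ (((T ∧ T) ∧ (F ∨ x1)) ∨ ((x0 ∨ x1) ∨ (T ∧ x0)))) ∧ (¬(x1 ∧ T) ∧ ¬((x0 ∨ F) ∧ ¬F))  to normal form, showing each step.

Answer: normal form = (x1 ∨ ((x0 ∨ x1) ∨ x0)) ∧ (¬x1 ∧ ¬x0)  (in 18 steps)

Working:
  start: (¬(¬x1 ∧ F) ∧ (((T ∧ T) ∧ (F ∨ x1)) ∨ ((x0 ∨ x1) ∨ (T ∧ x0)))) ∧ (¬(x1 ∧ T) ∧ ¬((x0 ∨ F) ∧ ¬F))
  step 1: ((¬¬x1 ∨ ¬F) ∧ (((T ∧ T) ∧ (F ∨ x1)) ∨ ((x0 ∨ x1) ∨ (T ∧ x0)))) ∧ (¬(x1 ∧ T) ∧ ¬((x0 ∨ F) ∧ ¬F))
  step 2: ((x1 ∨ ¬F) ∧ (((T ∧ T) ∧ (F ∨ x1)) ∨ ((x0 ∨ x1) ∨ (T ∧ x0)))) ∧ (¬(x1 ∧ T) ∧ ¬((x0 ∨ F) ∧ ¬F))
  step 3: ((x1 ∨ T) ∧ (((T ∧ T) ∧ (F ∨ x1)) ∨ ((x0 ∨ x1) ∨ (T ∧ x0)))) ∧ (¬(x1 ∧ T) ∧ ¬((x0 ∨ F) ∧ ¬F))
  step 4: (T ∧ (((T ∧ T) ∧ (F ∨ x1)) ∨ ((x0 ∨ x1) ∨ (T ∧ x0)))) ∧ (¬(x1 ∧ T) ∧ ¬((x0 ∨ F) ∧ ¬F))
  step 5: (((T ∧ T) ∧ (F ∨ x1)) ∨ ((x0 ∨ x1) ∨ (T ∧ x0))) ∧ (¬(x1 ∧ T) ∧ ¬((x0 ∨ F) ∧ ¬F))
  step 6: ((T ∧ (F ∨ x1)) ∨ ((x0 ∨ x1) ∨ (T ∧ x0))) ∧ (¬(x1 ∧ T) ∧ ¬((x0 ∨ F) ∧ ¬F))
  step 7: ((F ∨ x1) ∨ ((x0 ∨ x1) ∨ (T ∧ x0))) ∧ (¬(x1 ∧ T) ∧ ¬((x0 ∨ F) ∧ ¬F))
  step 8: (x1 ∨ ((x0 ∨ x1) ∨ (T ∧ x0))) ∧ (¬(x1 ∧ T) ∧ ¬((x0 ∨ F) ∧ ¬F))
  step 9: (x1 ∨ ((x0 ∨ x1) ∨ x0)) ∧ (¬(x1 ∧ T) ∧ ¬((x0 ∨ F) ∧ ¬F))
  step 10: (x1 ∨ ((x0 ∨ x1) ∨ x0)) ∧ ((¬x1 ∨ ¬T) ∧ ¬((x0 ∨ F) ∧ ¬F))
  step 11: (x1 ∨ ((x0 ∨ x1) ∨ x0)) ∧ ((¬x1 ∨ F) ∧ ¬((x0 ∨ F) ∧ ¬F))
  step 12: (x1 ∨ ((x0 ∨ x1) ∨ x0)) ∧ (¬x1 ∧ ¬((x0 ∨ F) ∧ ¬F))
  step 13: (x1 ∨ ((x0 ∨ x1) ∨ x0)) ∧ (¬x1 ∧ (¬(x0 ∨ F) ∨ ¬¬F))
  step 14: (x1 ∨ ((x0 ∨ x1) ∨ x0)) ∧ (¬x1 ∧ ((¬x0 ∧ ¬F) ∨ ¬¬F))
  step 15: (x1 ∨ ((x0 ∨ x1) ∨ x0)) ∧ (¬x1 ∧ ((¬x0 ∧ T) ∨ ¬¬F))
  step 16: (x1 ∨ ((x0 ∨ x1) ∨ x0)) ∧ (¬x1 ∧ (¬x0 ∨ ¬¬F))
  step 17: (x1 ∨ ((x0 ∨ x1) ∨ x0)) ∧ (¬x1 ∧ (¬x0 ∨ F))
  step 18: (x1 ∨ ((x0 ∨ x1) ∨ x0)) ∧ (¬x1 ∧ ¬x0)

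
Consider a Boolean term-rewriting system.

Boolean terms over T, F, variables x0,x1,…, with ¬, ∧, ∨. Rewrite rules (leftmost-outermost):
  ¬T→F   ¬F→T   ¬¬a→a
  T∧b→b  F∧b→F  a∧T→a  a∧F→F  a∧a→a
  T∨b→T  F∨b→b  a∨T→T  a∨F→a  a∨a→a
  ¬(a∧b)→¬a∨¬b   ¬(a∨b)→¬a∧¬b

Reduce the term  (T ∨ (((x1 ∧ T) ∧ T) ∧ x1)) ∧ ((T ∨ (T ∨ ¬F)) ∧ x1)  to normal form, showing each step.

  start: (T ∨ (((x1 ∧ T) ∧ T) ∧ x1)) ∧ ((T ∨ (T ∨ ¬F)) ∧ x1)
  [1] T ∧ ((T ∨ (T ∨ ¬F)) ∧ x1)
  [2] (T ∨ (T ∨ ¬F)) ∧ x1
  [3] T ∧ x1
  [4] x1

Answer: normal form = x1  (in 4 steps)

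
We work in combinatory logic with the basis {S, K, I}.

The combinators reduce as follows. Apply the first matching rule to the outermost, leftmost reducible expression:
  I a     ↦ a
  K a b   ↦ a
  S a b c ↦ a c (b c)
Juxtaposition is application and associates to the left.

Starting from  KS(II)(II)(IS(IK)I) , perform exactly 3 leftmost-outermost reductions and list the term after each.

  start: KS(II)(II)(IS(IK)I)
  →1  S(II)(IS(IK)I)
  →2  SI(IS(IK)I)
  →3  SI(S(IK)I)

Answer: after 3 steps: SI(S(IK)I)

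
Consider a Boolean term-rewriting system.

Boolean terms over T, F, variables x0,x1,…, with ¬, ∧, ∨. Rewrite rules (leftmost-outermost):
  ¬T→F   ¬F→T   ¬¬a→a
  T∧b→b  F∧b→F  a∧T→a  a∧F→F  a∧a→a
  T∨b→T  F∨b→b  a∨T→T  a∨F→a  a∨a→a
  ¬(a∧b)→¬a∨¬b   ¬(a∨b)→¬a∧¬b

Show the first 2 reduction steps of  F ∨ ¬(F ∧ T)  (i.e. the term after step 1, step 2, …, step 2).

Answer: after 2 steps: ¬F ∨ ¬T

Derivation:
  start: F ∨ ¬(F ∧ T)
  [1] ¬(F ∧ T)
  [2] ¬F ∨ ¬T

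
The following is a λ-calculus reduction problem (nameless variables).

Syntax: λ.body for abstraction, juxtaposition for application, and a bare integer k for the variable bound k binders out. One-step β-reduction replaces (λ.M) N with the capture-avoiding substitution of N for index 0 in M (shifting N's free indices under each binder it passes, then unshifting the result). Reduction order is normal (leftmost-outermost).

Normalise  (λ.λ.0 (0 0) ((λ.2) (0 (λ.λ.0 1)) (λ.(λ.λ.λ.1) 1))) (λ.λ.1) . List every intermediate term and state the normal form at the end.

Answer: normal form = λ.0 (0 0) (λ.λ.λ.λ.1)  (in 4 steps)

Working:
  start: (λ.λ.0 (0 0) ((λ.2) (0 (λ.λ.0 1)) (λ.(λ.λ.λ.1) 1))) (λ.λ.1)
  step 1: λ.0 (0 0) ((λ.λ.λ.1) (0 (λ.λ.0 1)) (λ.(λ.λ.λ.1) 1))
  step 2: λ.0 (0 0) ((λ.λ.1) (λ.(λ.λ.λ.1) 1))
  step 3: λ.0 (0 0) (λ.λ.(λ.λ.λ.1) 2)
  step 4: λ.0 (0 0) (λ.λ.λ.λ.1)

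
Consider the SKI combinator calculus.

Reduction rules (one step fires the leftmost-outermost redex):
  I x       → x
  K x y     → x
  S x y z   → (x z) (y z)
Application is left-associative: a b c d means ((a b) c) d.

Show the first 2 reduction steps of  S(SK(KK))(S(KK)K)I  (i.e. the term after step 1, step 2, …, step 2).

Answer: after 2 steps: KI(KKI)(S(KK)KI)

Derivation:
  start: S(SK(KK))(S(KK)K)I
  →1  SK(KK)I(S(KK)KI)
  →2  KI(KKI)(S(KK)KI)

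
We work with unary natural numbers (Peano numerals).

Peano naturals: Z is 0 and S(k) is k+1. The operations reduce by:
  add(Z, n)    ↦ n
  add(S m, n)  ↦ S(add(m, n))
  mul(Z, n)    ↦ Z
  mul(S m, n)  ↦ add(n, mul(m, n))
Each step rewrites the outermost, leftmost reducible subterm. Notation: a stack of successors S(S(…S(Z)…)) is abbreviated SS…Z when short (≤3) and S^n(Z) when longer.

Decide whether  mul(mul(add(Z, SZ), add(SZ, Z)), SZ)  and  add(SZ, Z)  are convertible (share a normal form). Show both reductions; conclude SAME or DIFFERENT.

Answer: SAME — A ⇓ SZ, B ⇓ SZ

Reduction:
Term A:
  start: mul(mul(add(Z, SZ), add(SZ, Z)), SZ)
  step 1: mul(mul(SZ, add(SZ, Z)), SZ)
  step 2: mul(add(add(SZ, Z), mul(Z, add(SZ, Z))), SZ)
  step 3: mul(add(S(add(Z, Z)), mul(Z, add(SZ, Z))), SZ)
  step 4: mul(S(add(add(Z, Z), mul(Z, add(SZ, Z)))), SZ)
  step 5: add(SZ, mul(add(add(Z, Z), mul(Z, add(SZ, Z))), SZ))
  step 6: S(add(Z, mul(add(add(Z, Z), mul(Z, add(SZ, Z))), SZ)))
  step 7: S(mul(add(add(Z, Z), mul(Z, add(SZ, Z))), SZ))
  step 8: S(mul(add(Z, mul(Z, add(SZ, Z))), SZ))
  step 9: S(mul(mul(Z, add(SZ, Z)), SZ))
  step 10: S(mul(Z, SZ))
  step 11: SZ

Term B:
  start: add(SZ, Z)
  step 1: S(add(Z, Z))
  step 2: SZ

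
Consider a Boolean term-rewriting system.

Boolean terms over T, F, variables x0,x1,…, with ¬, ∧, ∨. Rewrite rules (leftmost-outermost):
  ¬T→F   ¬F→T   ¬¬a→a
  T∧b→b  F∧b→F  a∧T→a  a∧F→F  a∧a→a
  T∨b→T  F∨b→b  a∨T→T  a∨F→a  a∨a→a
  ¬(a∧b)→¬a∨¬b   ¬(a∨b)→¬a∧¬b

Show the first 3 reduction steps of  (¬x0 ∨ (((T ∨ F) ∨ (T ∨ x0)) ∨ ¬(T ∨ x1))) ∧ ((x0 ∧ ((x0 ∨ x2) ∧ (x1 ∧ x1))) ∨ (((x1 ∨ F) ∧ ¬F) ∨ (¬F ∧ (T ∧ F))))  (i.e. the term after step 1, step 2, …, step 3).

  start: (¬x0 ∨ (((T ∨ F) ∨ (T ∨ x0)) ∨ ¬(T ∨ x1))) ∧ ((x0 ∧ ((x0 ∨ x2) ∧ (x1 ∧ x1))) ∨ (((x1 ∨ F) ∧ ¬F) ∨ (¬F ∧ (T ∧ F))))
  →1  (¬x0 ∨ ((T ∨ (T ∨ x0)) ∨ ¬(T ∨ x1))) ∧ ((x0 ∧ ((x0 ∨ x2) ∧ (x1 ∧ x1))) ∨ (((x1 ∨ F) ∧ ¬F) ∨ (¬F ∧ (T ∧ F))))
  →2  (¬x0 ∨ (T ∨ ¬(T ∨ x1))) ∧ ((x0 ∧ ((x0 ∨ x2) ∧ (x1 ∧ x1))) ∨ (((x1 ∨ F) ∧ ¬F) ∨ (¬F ∧ (T ∧ F))))
  →3  (¬x0 ∨ T) ∧ ((x0 ∧ ((x0 ∨ x2) ∧ (x1 ∧ x1))) ∨ (((x1 ∨ F) ∧ ¬F) ∨ (¬F ∧ (T ∧ F))))

Answer: after 3 steps: (¬x0 ∨ T) ∧ ((x0 ∧ ((x0 ∨ x2) ∧ (x1 ∧ x1))) ∨ (((x1 ∨ F) ∧ ¬F) ∨ (¬F ∧ (T ∧ F))))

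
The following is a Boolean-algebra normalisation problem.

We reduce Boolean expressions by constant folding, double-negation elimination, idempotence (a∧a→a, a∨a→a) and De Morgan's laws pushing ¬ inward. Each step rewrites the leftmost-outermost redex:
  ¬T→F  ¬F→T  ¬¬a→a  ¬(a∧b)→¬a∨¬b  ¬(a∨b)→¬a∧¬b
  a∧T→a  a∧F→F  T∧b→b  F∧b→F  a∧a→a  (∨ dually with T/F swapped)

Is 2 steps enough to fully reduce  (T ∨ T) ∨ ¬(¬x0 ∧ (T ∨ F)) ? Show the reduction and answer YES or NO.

Answer: YES — reaches normal form T in 2 ≤ 2 steps

Reduction:
  start: (T ∨ T) ∨ ¬(¬x0 ∧ (T ∨ F))
  →1  T ∨ ¬(¬x0 ∧ (T ∨ F))
  →2  T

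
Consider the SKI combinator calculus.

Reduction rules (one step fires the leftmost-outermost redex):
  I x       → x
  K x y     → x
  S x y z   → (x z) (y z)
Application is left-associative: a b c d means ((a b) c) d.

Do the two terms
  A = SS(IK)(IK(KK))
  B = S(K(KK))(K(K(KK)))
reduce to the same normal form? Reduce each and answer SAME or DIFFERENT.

Answer: SAME — A ⇓ S(K(KK))(K(K(KK))), B ⇓ S(K(KK))(K(K(KK)))

Working:
Term A:
  start: SS(IK)(IK(KK))
  step 1: S(IK(KK))(IK(IK(KK)))
  step 2: S(K(KK))(IK(IK(KK)))
  step 3: S(K(KK))(K(IK(KK)))
  step 4: S(K(KK))(K(K(KK)))

Term B:
  start: S(K(KK))(K(K(KK)))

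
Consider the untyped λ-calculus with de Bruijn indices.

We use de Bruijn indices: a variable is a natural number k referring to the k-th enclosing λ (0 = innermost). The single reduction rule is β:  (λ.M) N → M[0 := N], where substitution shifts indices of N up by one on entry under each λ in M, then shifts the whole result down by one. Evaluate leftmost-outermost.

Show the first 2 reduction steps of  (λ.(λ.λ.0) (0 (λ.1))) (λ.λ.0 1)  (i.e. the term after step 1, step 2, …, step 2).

  start: (λ.(λ.λ.0) (0 (λ.1))) (λ.λ.0 1)
  step 1: (λ.λ.0) ((λ.λ.0 1) (λ.λ.λ.0 1))
  step 2: λ.0

Answer: after 2 steps: λ.0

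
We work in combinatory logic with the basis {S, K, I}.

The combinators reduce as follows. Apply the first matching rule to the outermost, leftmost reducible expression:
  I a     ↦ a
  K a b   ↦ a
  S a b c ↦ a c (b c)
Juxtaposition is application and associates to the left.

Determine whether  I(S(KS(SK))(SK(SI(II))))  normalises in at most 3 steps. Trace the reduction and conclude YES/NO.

  start: I(S(KS(SK))(SK(SI(II))))
  step 1: S(KS(SK))(SK(SI(II)))
  step 2: SS(SK(SI(II)))
  step 3: SS(SK(SII))

Answer: YES — reaches normal form SS(SK(SII)) in 3 ≤ 3 steps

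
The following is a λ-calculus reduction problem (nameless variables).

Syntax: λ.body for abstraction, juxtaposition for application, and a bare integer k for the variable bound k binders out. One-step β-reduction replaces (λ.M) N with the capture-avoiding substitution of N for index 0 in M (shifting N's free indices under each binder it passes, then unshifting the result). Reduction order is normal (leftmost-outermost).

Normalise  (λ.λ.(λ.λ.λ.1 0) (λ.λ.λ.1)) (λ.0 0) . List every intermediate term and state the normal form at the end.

Answer: normal form = λ.λ.λ.1 0  (in 2 steps)

Derivation:
  start: (λ.λ.(λ.λ.λ.1 0) (λ.λ.λ.1)) (λ.0 0)
  [1] λ.(λ.λ.λ.1 0) (λ.λ.λ.1)
  [2] λ.λ.λ.1 0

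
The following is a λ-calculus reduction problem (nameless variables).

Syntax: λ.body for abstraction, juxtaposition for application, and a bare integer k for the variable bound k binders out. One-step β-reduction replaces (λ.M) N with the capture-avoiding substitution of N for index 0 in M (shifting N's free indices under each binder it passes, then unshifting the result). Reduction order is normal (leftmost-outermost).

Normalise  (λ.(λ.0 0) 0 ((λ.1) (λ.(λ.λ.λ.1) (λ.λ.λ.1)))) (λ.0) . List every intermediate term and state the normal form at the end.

Answer: normal form = λ.0  (in 5 steps)

Reduction:
  start: (λ.(λ.0 0) 0 ((λ.1) (λ.(λ.λ.λ.1) (λ.λ.λ.1)))) (λ.0)
  [1] (λ.0 0) (λ.0) ((λ.λ.0) (λ.(λ.λ.λ.1) (λ.λ.λ.1)))
  [2] (λ.0) (λ.0) ((λ.λ.0) (λ.(λ.λ.λ.1) (λ.λ.λ.1)))
  [3] (λ.0) ((λ.λ.0) (λ.(λ.λ.λ.1) (λ.λ.λ.1)))
  [4] (λ.λ.0) (λ.(λ.λ.λ.1) (λ.λ.λ.1))
  [5] λ.0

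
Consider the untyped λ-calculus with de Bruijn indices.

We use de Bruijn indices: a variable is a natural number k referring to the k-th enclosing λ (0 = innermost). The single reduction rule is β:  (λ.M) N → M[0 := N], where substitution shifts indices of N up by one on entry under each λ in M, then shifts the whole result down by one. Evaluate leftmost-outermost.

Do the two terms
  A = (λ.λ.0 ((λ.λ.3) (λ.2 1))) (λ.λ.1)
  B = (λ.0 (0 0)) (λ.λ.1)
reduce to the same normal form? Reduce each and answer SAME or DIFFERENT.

Answer: DIFFERENT — A ⇓ λ.0 (λ.λ.λ.1), B ⇓ λ.λ.λ.λ.1

Working:
Term A:
  start: (λ.λ.0 ((λ.λ.3) (λ.2 1))) (λ.λ.1)
  [1] λ.0 ((λ.λ.λ.λ.1) (λ.(λ.λ.1) 1))
  [2] λ.0 (λ.λ.λ.1)

Term B:
  start: (λ.0 (0 0)) (λ.λ.1)
  [1] (λ.λ.1) ((λ.λ.1) (λ.λ.1))
  [2] λ.(λ.λ.1) (λ.λ.1)
  [3] λ.λ.λ.λ.1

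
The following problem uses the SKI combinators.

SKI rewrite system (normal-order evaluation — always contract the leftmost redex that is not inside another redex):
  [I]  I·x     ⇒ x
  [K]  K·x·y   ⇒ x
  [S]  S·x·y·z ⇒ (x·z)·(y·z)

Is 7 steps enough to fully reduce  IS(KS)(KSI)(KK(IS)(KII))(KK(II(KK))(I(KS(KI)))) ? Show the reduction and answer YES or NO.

Answer: NO — after 7 steps the term is S(S(KI))(K(I(KS(KI)))), not yet normal

Reduction:
  start: IS(KS)(KSI)(KK(IS)(KII))(KK(II(KK))(I(KS(KI))))
  step 1: S(KS)(KSI)(KK(IS)(KII))(KK(II(KK))(I(KS(KI))))
  step 2: KS(KK(IS)(KII))(KSI(KK(IS)(KII)))(KK(II(KK))(I(KS(KI))))
  step 3: S(KSI(KK(IS)(KII)))(KK(II(KK))(I(KS(KI))))
  step 4: S(S(KK(IS)(KII)))(KK(II(KK))(I(KS(KI))))
  step 5: S(S(K(KII)))(KK(II(KK))(I(KS(KI))))
  step 6: S(S(KI))(KK(II(KK))(I(KS(KI))))
  step 7: S(S(KI))(K(I(KS(KI))))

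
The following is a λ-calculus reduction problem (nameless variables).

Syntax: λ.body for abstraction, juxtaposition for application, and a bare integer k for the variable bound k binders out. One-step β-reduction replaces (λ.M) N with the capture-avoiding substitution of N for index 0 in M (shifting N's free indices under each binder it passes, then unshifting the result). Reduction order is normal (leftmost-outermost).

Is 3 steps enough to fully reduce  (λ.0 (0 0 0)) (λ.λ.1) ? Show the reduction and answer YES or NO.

Answer: NO — after 3 steps the term is λ.(λ.λ.λ.1) (λ.λ.1), not yet normal

Working:
  start: (λ.0 (0 0 0)) (λ.λ.1)
  step 1: (λ.λ.1) ((λ.λ.1) (λ.λ.1) (λ.λ.1))
  step 2: λ.(λ.λ.1) (λ.λ.1) (λ.λ.1)
  step 3: λ.(λ.λ.λ.1) (λ.λ.1)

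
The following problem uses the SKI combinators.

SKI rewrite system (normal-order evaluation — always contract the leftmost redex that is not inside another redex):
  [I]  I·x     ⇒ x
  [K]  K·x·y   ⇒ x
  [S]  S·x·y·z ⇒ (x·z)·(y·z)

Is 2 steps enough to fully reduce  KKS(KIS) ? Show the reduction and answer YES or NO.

  start: KKS(KIS)
  →1  K(KIS)
  →2  KI

Answer: YES — reaches normal form KI in 2 ≤ 2 steps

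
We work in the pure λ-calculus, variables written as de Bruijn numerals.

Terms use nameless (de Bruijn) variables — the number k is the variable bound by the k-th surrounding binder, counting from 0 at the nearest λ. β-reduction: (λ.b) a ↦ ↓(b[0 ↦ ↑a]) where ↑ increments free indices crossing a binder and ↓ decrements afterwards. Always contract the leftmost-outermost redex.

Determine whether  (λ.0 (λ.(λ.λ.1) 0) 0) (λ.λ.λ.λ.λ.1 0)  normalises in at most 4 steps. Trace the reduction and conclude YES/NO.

  start: (λ.0 (λ.(λ.λ.1) 0) 0) (λ.λ.λ.λ.λ.1 0)
  step 1: (λ.λ.λ.λ.λ.1 0) (λ.(λ.λ.1) 0) (λ.λ.λ.λ.λ.1 0)
  step 2: (λ.λ.λ.λ.1 0) (λ.λ.λ.λ.λ.1 0)
  step 3: λ.λ.λ.1 0

Answer: YES — reaches normal form λ.λ.λ.1 0 in 3 ≤ 4 steps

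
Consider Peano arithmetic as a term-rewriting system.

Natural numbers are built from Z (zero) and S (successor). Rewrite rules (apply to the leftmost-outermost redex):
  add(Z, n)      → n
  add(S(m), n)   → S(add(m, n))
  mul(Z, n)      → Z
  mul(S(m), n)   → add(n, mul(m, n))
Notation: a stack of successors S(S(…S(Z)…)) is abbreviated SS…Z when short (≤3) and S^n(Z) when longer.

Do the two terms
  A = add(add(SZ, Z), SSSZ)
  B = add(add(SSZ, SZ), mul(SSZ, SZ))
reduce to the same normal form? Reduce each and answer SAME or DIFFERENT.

Answer: DIFFERENT — A ⇓ S^4(Z), B ⇓ S^5(Z)

Working:
Term A:
  start: add(add(SZ, Z), SSSZ)
  [1] add(S(add(Z, Z)), SSSZ)
  [2] S(add(add(Z, Z), SSSZ))
  [3] S(add(Z, SSSZ))
  [4] S^4(Z)

Term B:
  start: add(add(SSZ, SZ), mul(SSZ, SZ))
  [1] add(S(add(SZ, SZ)), mul(SSZ, SZ))
  [2] S(add(add(SZ, SZ), mul(SSZ, SZ)))
  [3] S(add(S(add(Z, SZ)), mul(SSZ, SZ)))
  [4] S(S(add(add(Z, SZ), mul(SSZ, SZ))))
  [5] S(S(add(SZ, mul(SSZ, SZ))))
  [6] S(S(S(add(Z, mul(SSZ, SZ)))))
  [7] S(S(S(mul(SSZ, SZ))))
  [8] S(S(S(add(SZ, mul(SZ, SZ)))))
  [9] S(S(S(S(add(Z, mul(SZ, SZ))))))
  [10] S(S(S(S(mul(SZ, SZ)))))
  [11] S(S(S(S(add(SZ, mul(Z, SZ))))))
  [12] S(S(S(S(S(add(Z, mul(Z, SZ)))))))
  [13] S(S(S(S(S(mul(Z, SZ))))))
  [14] S^5(Z)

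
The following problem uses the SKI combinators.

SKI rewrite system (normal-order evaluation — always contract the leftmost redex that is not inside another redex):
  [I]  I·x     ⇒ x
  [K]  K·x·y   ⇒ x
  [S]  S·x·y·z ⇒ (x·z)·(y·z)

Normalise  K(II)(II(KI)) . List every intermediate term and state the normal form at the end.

Answer: normal form = I  (in 2 steps)

Derivation:
  start: K(II)(II(KI))
  step 1: II
  step 2: I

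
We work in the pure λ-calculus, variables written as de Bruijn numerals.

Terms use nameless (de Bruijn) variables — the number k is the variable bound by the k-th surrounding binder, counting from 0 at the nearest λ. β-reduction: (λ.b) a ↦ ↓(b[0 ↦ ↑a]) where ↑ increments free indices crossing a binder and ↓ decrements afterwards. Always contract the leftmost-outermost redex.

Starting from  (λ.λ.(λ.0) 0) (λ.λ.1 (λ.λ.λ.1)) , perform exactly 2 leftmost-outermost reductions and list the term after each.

  start: (λ.λ.(λ.0) 0) (λ.λ.1 (λ.λ.λ.1))
  [1] λ.(λ.0) 0
  [2] λ.0

Answer: after 2 steps: λ.0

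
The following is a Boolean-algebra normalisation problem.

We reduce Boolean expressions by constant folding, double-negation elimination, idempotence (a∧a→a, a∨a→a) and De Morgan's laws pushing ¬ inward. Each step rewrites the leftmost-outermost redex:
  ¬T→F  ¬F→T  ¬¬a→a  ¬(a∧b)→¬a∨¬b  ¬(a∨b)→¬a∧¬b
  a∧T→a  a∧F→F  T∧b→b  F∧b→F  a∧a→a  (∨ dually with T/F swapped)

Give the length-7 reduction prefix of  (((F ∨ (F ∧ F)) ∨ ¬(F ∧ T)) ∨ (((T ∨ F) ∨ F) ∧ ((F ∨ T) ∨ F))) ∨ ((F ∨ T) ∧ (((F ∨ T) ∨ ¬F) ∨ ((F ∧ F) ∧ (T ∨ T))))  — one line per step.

Answer: after 7 steps: T ∨ ((F ∨ T) ∧ (((F ∨ T) ∨ ¬F) ∨ ((F ∧ F) ∧ (T ∨ T))))

Working:
  start: (((F ∨ (F ∧ F)) ∨ ¬(F ∧ T)) ∨ (((T ∨ F) ∨ F) ∧ ((F ∨ T) ∨ F))) ∨ ((F ∨ T) ∧ (((F ∨ T) ∨ ¬F) ∨ ((F ∧ F) ∧ (T ∨ T))))
  step 1: (((F ∧ F) ∨ ¬(F ∧ T)) ∨ (((T ∨ F) ∨ F) ∧ ((F ∨ T) ∨ F))) ∨ ((F ∨ T) ∧ (((F ∨ T) ∨ ¬F) ∨ ((F ∧ F) ∧ (T ∨ T))))
  step 2: ((F ∨ ¬(F ∧ T)) ∨ (((T ∨ F) ∨ F) ∧ ((F ∨ T) ∨ F))) ∨ ((F ∨ T) ∧ (((F ∨ T) ∨ ¬F) ∨ ((F ∧ F) ∧ (T ∨ T))))
  step 3: (¬(F ∧ T) ∨ (((T ∨ F) ∨ F) ∧ ((F ∨ T) ∨ F))) ∨ ((F ∨ T) ∧ (((F ∨ T) ∨ ¬F) ∨ ((F ∧ F) ∧ (T ∨ T))))
  step 4: ((¬F ∨ ¬T) ∨ (((T ∨ F) ∨ F) ∧ ((F ∨ T) ∨ F))) ∨ ((F ∨ T) ∧ (((F ∨ T) ∨ ¬F) ∨ ((F ∧ F) ∧ (T ∨ T))))
  step 5: ((T ∨ ¬T) ∨ (((T ∨ F) ∨ F) ∧ ((F ∨ T) ∨ F))) ∨ ((F ∨ T) ∧ (((F ∨ T) ∨ ¬F) ∨ ((F ∧ F) ∧ (T ∨ T))))
  step 6: (T ∨ (((T ∨ F) ∨ F) ∧ ((F ∨ T) ∨ F))) ∨ ((F ∨ T) ∧ (((F ∨ T) ∨ ¬F) ∨ ((F ∧ F) ∧ (T ∨ T))))
  step 7: T ∨ ((F ∨ T) ∧ (((F ∨ T) ∨ ¬F) ∨ ((F ∧ F) ∧ (T ∨ T))))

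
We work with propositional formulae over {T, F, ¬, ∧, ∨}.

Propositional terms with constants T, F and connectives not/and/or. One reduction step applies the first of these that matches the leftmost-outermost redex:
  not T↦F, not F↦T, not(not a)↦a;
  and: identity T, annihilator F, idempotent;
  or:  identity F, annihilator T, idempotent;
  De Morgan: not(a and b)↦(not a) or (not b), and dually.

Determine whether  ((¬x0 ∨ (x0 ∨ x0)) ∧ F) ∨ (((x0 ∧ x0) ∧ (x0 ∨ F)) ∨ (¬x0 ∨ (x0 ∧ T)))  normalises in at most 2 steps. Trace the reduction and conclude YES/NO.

Answer: NO — after 2 steps the term is ((x0 ∧ x0) ∧ (x0 ∨ F)) ∨ (¬x0 ∨ (x0 ∧ T)), not yet normal

Derivation:
  start: ((¬x0 ∨ (x0 ∨ x0)) ∧ F) ∨ (((x0 ∧ x0) ∧ (x0 ∨ F)) ∨ (¬x0 ∨ (x0 ∧ T)))
  [1] F ∨ (((x0 ∧ x0) ∧ (x0 ∨ F)) ∨ (¬x0 ∨ (x0 ∧ T)))
  [2] ((x0 ∧ x0) ∧ (x0 ∨ F)) ∨ (¬x0 ∨ (x0 ∧ T))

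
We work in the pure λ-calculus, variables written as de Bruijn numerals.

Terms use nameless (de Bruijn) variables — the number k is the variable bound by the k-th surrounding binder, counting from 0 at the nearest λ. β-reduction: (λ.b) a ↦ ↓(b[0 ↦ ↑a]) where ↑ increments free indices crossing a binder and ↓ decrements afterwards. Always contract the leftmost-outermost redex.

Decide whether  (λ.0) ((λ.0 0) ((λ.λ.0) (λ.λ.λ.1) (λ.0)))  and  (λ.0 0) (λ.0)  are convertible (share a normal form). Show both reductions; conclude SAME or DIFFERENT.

Answer: SAME — A ⇓ λ.0, B ⇓ λ.0

Reduction:
Term A:
  start: (λ.0) ((λ.0 0) ((λ.λ.0) (λ.λ.λ.1) (λ.0)))
  step 1: (λ.0 0) ((λ.λ.0) (λ.λ.λ.1) (λ.0))
  step 2: (λ.λ.0) (λ.λ.λ.1) (λ.0) ((λ.λ.0) (λ.λ.λ.1) (λ.0))
  step 3: (λ.0) (λ.0) ((λ.λ.0) (λ.λ.λ.1) (λ.0))
  step 4: (λ.0) ((λ.λ.0) (λ.λ.λ.1) (λ.0))
  step 5: (λ.λ.0) (λ.λ.λ.1) (λ.0)
  step 6: (λ.0) (λ.0)
  step 7: λ.0

Term B:
  start: (λ.0 0) (λ.0)
  step 1: (λ.0) (λ.0)
  step 2: λ.0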